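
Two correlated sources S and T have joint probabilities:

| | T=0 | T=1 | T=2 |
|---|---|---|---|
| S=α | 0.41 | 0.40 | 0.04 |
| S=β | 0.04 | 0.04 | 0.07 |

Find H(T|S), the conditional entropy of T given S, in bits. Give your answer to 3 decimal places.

1.272 bits

Marginals: p(S) = (0.8500, 0.1500), p(T) = (0.4500, 0.4400, 0.1100).
H(T|S) = Σ p(S) · H(T|S=·).
  S=α: p=0.8500, H(T|S=α) = 1.2266
  S=β: p=0.1500, H(T|S=β) = 1.5301
Weighted sum = 1.272 bits.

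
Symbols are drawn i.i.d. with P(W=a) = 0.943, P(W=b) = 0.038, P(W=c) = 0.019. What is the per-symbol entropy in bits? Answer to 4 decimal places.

H(W) = −Σ p·log₂ p.
  −(0.943)·log₂(0.943) = 0.07984
  −(0.038)·log₂(0.038) = 0.17928
  −(0.019)·log₂(0.019) = 0.10864
Sum: 0.07984 + 0.17928 + 0.10864 = 0.3678 bits.

0.3678 bits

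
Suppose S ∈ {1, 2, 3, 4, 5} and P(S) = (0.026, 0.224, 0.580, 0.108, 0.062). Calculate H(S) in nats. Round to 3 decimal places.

1.159 nats

H(S) = −Σ p·ln p.
  −(0.026)·ln(0.026) = 0.0949
  −(0.224)·ln(0.224) = 0.3351
  −(0.580)·ln(0.580) = 0.3159
  −(0.108)·ln(0.108) = 0.2404
  −(0.062)·ln(0.062) = 0.1724
Sum: 0.0949 + 0.3351 + 0.3159 + 0.2404 + 0.1724 = 1.159 nats.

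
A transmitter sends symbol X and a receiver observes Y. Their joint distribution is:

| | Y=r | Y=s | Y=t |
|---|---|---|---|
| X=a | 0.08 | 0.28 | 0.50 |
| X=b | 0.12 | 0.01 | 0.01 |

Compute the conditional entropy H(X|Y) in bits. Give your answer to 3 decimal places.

0.328 bits

Marginals: p(X) = (0.8600, 0.1400), p(Y) = (0.2000, 0.2900, 0.5100).
H(X|Y) = Σ p(Y) · H(X|Y=·).
  Y=r: p=0.2000, H(X|Y=r) = 0.9710
  Y=s: p=0.2900, H(X|Y=s) = 0.2164
  Y=t: p=0.5100, H(X|Y=t) = 0.1392
Weighted sum = 0.328 bits.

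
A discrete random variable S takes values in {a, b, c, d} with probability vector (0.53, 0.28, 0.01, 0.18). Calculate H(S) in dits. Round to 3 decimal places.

0.455 dits

H(S) = −Σ p·log₁₀ p.
  −(0.53)·log₁₀(0.53) = 0.1461
  −(0.28)·log₁₀(0.28) = 0.1548
  −(0.01)·log₁₀(0.01) = 0.0200
  −(0.18)·log₁₀(0.18) = 0.1341
Sum: 0.1461 + 0.1548 + 0.0200 + 0.1341 = 0.455 dits.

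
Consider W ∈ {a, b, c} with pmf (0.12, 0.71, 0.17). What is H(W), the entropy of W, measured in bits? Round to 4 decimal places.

H(W) = −Σ p·log₂ p.
  −(0.12)·log₂(0.12) = 0.36707
  −(0.71)·log₂(0.71) = 0.35082
  −(0.17)·log₂(0.17) = 0.43459
Sum: 0.36707 + 0.35082 + 0.43459 = 1.1525 bits.

1.1525 bits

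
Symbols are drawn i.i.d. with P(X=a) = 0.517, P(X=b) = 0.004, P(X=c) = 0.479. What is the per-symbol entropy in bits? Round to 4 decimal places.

1.0326 bits

H(X) = −Σ p·log₂ p.
  −(0.517)·log₂(0.517) = 0.49206
  −(0.004)·log₂(0.004) = 0.03186
  −(0.479)·log₂(0.479) = 0.50865
Sum: 0.49206 + 0.03186 + 0.50865 = 1.0326 bits.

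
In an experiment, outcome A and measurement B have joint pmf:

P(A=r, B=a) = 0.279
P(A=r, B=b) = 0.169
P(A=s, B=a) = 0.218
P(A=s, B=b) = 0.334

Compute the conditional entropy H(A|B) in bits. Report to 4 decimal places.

0.9548 bits

Marginals: p(A) = (0.4480, 0.5520), p(B) = (0.4970, 0.5030).
H(A|B) = Σ p(B) · H(A|B=·).
  B=a: p=0.4970, H(A|B=a) = 0.9891
  B=b: p=0.5030, H(A|B=b) = 0.9209
Weighted sum = 0.9548 bits.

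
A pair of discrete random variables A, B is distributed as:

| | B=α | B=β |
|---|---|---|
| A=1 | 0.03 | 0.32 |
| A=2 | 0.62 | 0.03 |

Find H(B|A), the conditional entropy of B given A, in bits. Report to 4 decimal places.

Marginals: p(A) = (0.3500, 0.6500), p(B) = (0.6500, 0.3500).
H(B|A) = Σ p(A) · H(B|A=·).
  A=1: p=0.3500, H(B|A=1) = 0.4220
  A=2: p=0.6500, H(B|A=2) = 0.2698
Weighted sum = 0.3231 bits.

0.3231 bits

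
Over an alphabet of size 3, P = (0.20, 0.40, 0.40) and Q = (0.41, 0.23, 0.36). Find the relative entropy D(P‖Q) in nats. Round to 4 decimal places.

0.1199 nats

D(P‖Q) = Σ p·ln(p/q).
  0.20·ln(0.20/0.41) = -0.14357
  0.40·ln(0.40/0.23) = 0.22135
  0.40·ln(0.40/0.36) = 0.04214
D(P‖Q) = 0.1199 nats.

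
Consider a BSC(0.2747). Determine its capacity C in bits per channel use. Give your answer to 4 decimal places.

0.1519 bits

Binary symmetric channel: C = 1 − h₂(ε) where h₂ is the binary entropy function.
h₂(0.2747) = −0.2747·log₂0.2747 − 0.7253·log₂0.7253 = 0.8481.
C = 1 − 0.8481 = 0.1519 bits per channel use.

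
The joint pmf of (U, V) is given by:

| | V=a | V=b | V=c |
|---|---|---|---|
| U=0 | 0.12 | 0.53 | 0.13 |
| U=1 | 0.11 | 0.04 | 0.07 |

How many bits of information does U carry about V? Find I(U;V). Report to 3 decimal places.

0.135 bits

Marginals: p(U) = (0.7800, 0.2200), p(V) = (0.2300, 0.5700, 0.2000).
I(U;V) = Σ p(x,y)·log₂[p(x,y)/(p(x)p(y))].
  (0,a): 0.12·log₂(0.6689) = -0.0696
  (0,b): 0.53·log₂(1.1921) = 0.1343
  (0,c): 0.13·log₂(0.8333) = -0.0342
  (1,a): 0.11·log₂(2.1739) = 0.1232
  (1,b): 0.04·log₂(0.3190) = -0.0659
  (1,c): 0.07·log₂(1.5909) = 0.0469
Sum = 0.135 bits.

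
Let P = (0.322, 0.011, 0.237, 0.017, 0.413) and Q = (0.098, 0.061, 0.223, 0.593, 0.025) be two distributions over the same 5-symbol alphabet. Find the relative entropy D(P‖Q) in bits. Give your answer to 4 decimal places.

D(P‖Q) = Σ p·log₂(p/q).
  0.322·log₂(0.322/0.098) = 0.55262
  0.011·log₂(0.011/0.061) = -0.02718
  0.237·log₂(0.237/0.223) = 0.02082
  0.017·log₂(0.017/0.593) = -0.08712
  0.413·log₂(0.413/0.025) = 1.67106
D(P‖Q) = 2.1302 bits.

2.1302 bits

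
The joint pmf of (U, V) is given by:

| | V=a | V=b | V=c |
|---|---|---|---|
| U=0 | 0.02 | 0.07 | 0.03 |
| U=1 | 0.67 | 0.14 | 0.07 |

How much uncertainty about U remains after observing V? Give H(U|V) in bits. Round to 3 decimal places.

0.412 bits

Chain rule: H(U|V) = H(U,V) − H(V).
Marginals: p(U) = (0.1200, 0.8800), p(V) = (0.6900, 0.2100, 0.1000).
H(U,V) = 1.5860 bits; H(V) = 1.1744 bits.
H(U|V) = 1.5860 − 1.1744 = 0.412 bits.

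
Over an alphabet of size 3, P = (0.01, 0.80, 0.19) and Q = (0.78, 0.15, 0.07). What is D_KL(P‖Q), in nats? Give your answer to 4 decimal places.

D(P‖Q) = Σ p·ln(p/q).
  0.01·ln(0.01/0.78) = -0.04357
  0.80·ln(0.80/0.15) = 1.33918
  0.19·ln(0.19/0.07) = 0.18972
D(P‖Q) = 1.4853 nats.

1.4853 nats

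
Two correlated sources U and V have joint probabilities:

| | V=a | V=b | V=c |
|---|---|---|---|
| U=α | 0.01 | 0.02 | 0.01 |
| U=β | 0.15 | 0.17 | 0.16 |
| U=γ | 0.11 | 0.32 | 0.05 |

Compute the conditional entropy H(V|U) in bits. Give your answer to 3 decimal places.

Chain rule: H(V|U) = H(U,V) − H(U).
Marginals: p(U) = (0.0400, 0.4800, 0.4800), p(V) = (0.2700, 0.5100, 0.2200).
H(U,V) = 2.6063 bits; H(U) = 1.2023 bits.
H(V|U) = 2.6063 − 1.2023 = 1.404 bits.

1.404 bits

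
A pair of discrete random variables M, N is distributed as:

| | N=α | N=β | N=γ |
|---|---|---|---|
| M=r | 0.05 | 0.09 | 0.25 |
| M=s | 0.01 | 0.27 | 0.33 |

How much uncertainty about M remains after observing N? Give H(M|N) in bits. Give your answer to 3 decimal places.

Chain rule: H(M|N) = H(M,N) − H(N).
Marginals: p(M) = (0.3900, 0.6100), p(N) = (0.0600, 0.3600, 0.5800).
H(M,N) = 2.1330 bits; H(N) = 1.2300 bits.
H(M|N) = 2.1330 − 1.2300 = 0.903 bits.

0.903 bits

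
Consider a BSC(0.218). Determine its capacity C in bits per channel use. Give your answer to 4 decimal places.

Binary symmetric channel: C = 1 − h₂(ε) where h₂ is the binary entropy function.
h₂(0.218) = −0.218·log₂0.218 − 0.782·log₂0.782 = 0.7565.
C = 1 − 0.7565 = 0.2435 bits per channel use.

0.2435 bits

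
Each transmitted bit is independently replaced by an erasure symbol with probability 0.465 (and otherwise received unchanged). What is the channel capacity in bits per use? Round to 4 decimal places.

0.5350 bits

Binary erasure channel: capacity C = 1 − ε.
C = 1 − 0.465 = 0.5350 bits per channel use.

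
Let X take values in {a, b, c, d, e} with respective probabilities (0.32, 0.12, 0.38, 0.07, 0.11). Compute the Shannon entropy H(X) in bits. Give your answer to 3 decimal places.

2.042 bits

H(X) = −Σ p·log₂ p.
  −(0.32)·log₂(0.32) = 0.5260
  −(0.12)·log₂(0.12) = 0.3671
  −(0.38)·log₂(0.38) = 0.5305
  −(0.07)·log₂(0.07) = 0.2686
  −(0.11)·log₂(0.11) = 0.3503
Sum: 0.5260 + 0.3671 + 0.5305 + 0.2686 + 0.3503 = 2.042 bits.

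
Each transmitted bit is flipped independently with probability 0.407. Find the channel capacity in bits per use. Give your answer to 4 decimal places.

Binary symmetric channel: C = 1 − h₂(ε) where h₂ is the binary entropy function.
h₂(0.407) = −0.407·log₂0.407 − 0.593·log₂0.593 = 0.9749.
C = 1 − 0.9749 = 0.0251 bits per channel use.

0.0251 bits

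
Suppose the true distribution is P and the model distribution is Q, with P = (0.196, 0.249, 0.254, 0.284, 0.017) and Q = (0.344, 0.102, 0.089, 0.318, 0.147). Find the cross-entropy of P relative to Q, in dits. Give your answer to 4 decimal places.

H(P,Q) = −Σ p·log₁₀ q.
  −0.196·log₁₀(0.344) = 0.09083
  −0.249·log₁₀(0.102) = 0.24686
  −0.254·log₁₀(0.089) = 0.26685
  −0.284·log₁₀(0.318) = 0.14131
  −0.017·log₁₀(0.147) = 0.01416
H(P,Q) = 0.7600 dits.

0.7600 dits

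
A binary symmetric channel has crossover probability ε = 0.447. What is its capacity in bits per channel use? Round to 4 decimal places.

Binary symmetric channel: C = 1 − h₂(ε) where h₂ is the binary entropy function.
h₂(0.447) = −0.447·log₂0.447 − 0.553·log₂0.553 = 0.9919.
C = 1 − 0.9919 = 0.0081 bits per channel use.

0.0081 bits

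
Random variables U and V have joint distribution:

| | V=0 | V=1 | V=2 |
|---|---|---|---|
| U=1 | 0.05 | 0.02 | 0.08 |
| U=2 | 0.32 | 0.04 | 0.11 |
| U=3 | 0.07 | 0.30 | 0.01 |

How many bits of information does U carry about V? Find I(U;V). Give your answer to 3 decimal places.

0.430 bits

Marginals: p(U) = (0.1500, 0.4700, 0.3800), p(V) = (0.4400, 0.3600, 0.2000).
I(U;V) = H(U) + H(V) − H(U,V).
H(U) = 1.4530, H(V) = 1.5161, H(U,V) = 2.5386.
I(U;V) = 1.4530 + 1.5161 − 2.5386 = 0.430 bits.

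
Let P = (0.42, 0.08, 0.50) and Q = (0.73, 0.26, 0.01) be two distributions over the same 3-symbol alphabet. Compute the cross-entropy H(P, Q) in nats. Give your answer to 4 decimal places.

2.5425 nats

H(P,Q) = −Σ p·ln q.
  −0.42·ln(0.73) = 0.13218
  −0.08·ln(0.26) = 0.10777
  −0.50·ln(0.01) = 2.30259
H(P,Q) = 2.5425 nats.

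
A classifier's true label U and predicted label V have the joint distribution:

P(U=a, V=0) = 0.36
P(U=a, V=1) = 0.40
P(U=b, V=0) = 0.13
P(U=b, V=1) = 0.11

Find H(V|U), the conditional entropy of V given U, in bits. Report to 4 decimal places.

Chain rule: H(V|U) = H(U,V) − H(U).
Marginals: p(U) = (0.7600, 0.2400), p(V) = (0.4900, 0.5100).
H(U,V) = 1.7923 bits; H(U) = 0.7950 bits.
H(V|U) = 1.7923 − 0.7950 = 0.9973 bits.

0.9973 bits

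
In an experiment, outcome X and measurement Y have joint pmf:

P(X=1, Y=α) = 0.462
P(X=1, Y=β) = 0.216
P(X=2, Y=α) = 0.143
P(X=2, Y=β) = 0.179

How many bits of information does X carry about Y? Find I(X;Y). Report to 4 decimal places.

Marginals: p(X) = (0.6780, 0.3220), p(Y) = (0.6050, 0.3950).
I(X;Y) = Σ p(x,y)·log₂[p(x,y)/(p(x)p(y))].
  (1,α): 0.462·log₂(1.1263) = 0.07928
  (1,β): 0.216·log₂(0.8065) = -0.06700
  (2,α): 0.143·log₂(0.7340) = -0.06379
  (2,β): 0.179·log₂(1.4073) = 0.08824
Sum = 0.0367 bits.

0.0367 bits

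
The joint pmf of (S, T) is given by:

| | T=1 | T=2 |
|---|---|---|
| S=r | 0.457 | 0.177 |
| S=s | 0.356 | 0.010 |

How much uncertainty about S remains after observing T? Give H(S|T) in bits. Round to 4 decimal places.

Marginals: p(S) = (0.6340, 0.3660), p(T) = (0.8130, 0.1870).
H(S|T) = Σ p(T) · H(S|T=·).
  T=1: p=0.8130, H(S|T=1) = 0.9888
  T=2: p=0.1870, H(S|T=2) = 0.3010
Weighted sum = 0.8602 bits.

0.8602 bits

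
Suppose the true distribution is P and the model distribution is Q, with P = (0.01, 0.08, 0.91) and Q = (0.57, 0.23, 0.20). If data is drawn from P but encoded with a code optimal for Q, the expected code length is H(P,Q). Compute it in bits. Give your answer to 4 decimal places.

2.2907 bits

H(P,Q) = −Σ p·log₂ q.
  −0.01·log₂(0.57) = 0.00811
  −0.08·log₂(0.23) = 0.16962
  −0.91·log₂(0.20) = 2.11295
H(P,Q) = 2.2907 bits.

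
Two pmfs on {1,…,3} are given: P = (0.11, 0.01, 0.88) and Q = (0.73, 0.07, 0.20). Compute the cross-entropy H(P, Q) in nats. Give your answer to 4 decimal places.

H(P,Q) = −Σ p·ln q.
  −0.11·ln(0.73) = 0.03462
  −0.01·ln(0.07) = 0.02659
  −0.88·ln(0.20) = 1.41631
H(P,Q) = 1.4775 nats.

1.4775 nats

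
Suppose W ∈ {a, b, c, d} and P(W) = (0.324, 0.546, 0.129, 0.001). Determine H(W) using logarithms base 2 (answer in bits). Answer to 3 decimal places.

H(W) = −Σ p·log₂ p.
  −(0.324)·log₂(0.324) = 0.5268
  −(0.546)·log₂(0.546) = 0.4767
  −(0.129)·log₂(0.129) = 0.3811
  −(0.001)·log₂(0.001) = 0.0100
Sum: 0.5268 + 0.4767 + 0.3811 + 0.0100 = 1.395 bits.

1.395 bits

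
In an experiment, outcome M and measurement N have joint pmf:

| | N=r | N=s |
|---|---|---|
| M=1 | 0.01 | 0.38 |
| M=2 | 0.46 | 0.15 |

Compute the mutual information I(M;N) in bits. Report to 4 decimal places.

Marginals: p(M) = (0.3900, 0.6100), p(N) = (0.4700, 0.5300).
I(M;N) = H(M) + H(N) − H(M,N).
H(M) = 0.9648, H(N) = 0.9974, H(M,N) = 1.5228.
I(M;N) = 0.9648 + 0.9974 − 1.5228 = 0.4394 bits.

0.4394 bits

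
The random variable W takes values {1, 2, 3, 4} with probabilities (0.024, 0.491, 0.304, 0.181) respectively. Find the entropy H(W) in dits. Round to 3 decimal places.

0.482 dits

H(W) = −Σ p·log₁₀ p.
  −(0.024)·log₁₀(0.024) = 0.0389
  −(0.491)·log₁₀(0.491) = 0.1517
  −(0.304)·log₁₀(0.304) = 0.1572
  −(0.181)·log₁₀(0.181) = 0.1344
Sum: 0.0389 + 0.1517 + 0.1572 + 0.1344 = 0.482 dits.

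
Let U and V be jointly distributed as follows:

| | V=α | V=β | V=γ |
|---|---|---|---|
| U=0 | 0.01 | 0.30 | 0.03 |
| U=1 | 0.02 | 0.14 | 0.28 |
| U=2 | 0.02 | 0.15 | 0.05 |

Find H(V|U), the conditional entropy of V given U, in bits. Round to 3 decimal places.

0.972 bits

Marginals: p(U) = (0.3400, 0.4400, 0.2200), p(V) = (0.0500, 0.5900, 0.3600).
H(V|U) = Σ p(U) · H(V|U=·).
  U=0: p=0.3400, H(V|U=0) = 0.6180
  U=1: p=0.4400, H(V|U=1) = 1.1433
  U=2: p=0.2200, H(V|U=2) = 1.1770
Weighted sum = 0.972 bits.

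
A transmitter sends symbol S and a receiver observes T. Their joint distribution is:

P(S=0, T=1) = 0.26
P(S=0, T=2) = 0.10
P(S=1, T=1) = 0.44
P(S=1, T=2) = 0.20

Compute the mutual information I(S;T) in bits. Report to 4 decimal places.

0.0010 bits

Marginals: p(S) = (0.3600, 0.6400), p(T) = (0.7000, 0.3000).
I(S;T) = H(S) + H(T) − H(S,T).
H(S) = 0.9427, H(T) = 0.8813, H(S,T) = 1.8230.
I(S;T) = 0.9427 + 0.8813 − 1.8230 = 0.0010 bits.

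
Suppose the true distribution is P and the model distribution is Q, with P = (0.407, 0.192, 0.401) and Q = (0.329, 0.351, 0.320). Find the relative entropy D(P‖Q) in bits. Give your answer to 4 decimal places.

0.0884 bits

D(P‖Q) = Σ p·log₂(p/q).
  0.407·log₂(0.407/0.329) = 0.12493
  0.192·log₂(0.192/0.351) = -0.16711
  0.401·log₂(0.401/0.320) = 0.13054
D(P‖Q) = 0.0884 bits.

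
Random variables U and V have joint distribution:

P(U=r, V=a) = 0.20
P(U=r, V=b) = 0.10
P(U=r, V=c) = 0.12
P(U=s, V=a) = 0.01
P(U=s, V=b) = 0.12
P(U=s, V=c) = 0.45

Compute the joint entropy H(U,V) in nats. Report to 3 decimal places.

H(U,V) = −Σ p(x,y)·ln p(x,y) over all 6 cells.
  cell (r,a): −0.20·ln0.20 = 0.3219
  cell (r,b): −0.10·ln0.10 = 0.2303
  cell (r,c): −0.12·ln0.12 = 0.2544
  cell (s,a): −0.01·ln0.01 = 0.0461
  cell (s,b): −0.12·ln0.12 = 0.2544
  cell (s,c): −0.45·ln0.45 = 0.3593
Sum = 1.466 nats.

1.466 nats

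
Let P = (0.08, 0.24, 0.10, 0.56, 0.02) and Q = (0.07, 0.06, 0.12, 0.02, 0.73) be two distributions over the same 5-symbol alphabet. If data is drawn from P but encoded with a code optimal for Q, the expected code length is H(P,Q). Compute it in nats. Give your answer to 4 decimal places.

H(P,Q) = −Σ p·ln q.
  −0.08·ln(0.07) = 0.21274
  −0.24·ln(0.06) = 0.67522
  −0.10·ln(0.12) = 0.21203
  −0.56·ln(0.02) = 2.19073
  −0.02·ln(0.73) = 0.00629
H(P,Q) = 3.2970 nats.

3.2970 nats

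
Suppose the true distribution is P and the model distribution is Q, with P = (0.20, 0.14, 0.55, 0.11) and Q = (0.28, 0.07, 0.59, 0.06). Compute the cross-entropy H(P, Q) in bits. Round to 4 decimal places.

H(P,Q) = −Σ p·log₂ q.
  −0.20·log₂(0.28) = 0.36730
  −0.14·log₂(0.07) = 0.53711
  −0.55·log₂(0.59) = 0.41867
  −0.11·log₂(0.06) = 0.44648
H(P,Q) = 1.7696 bits.

1.7696 bits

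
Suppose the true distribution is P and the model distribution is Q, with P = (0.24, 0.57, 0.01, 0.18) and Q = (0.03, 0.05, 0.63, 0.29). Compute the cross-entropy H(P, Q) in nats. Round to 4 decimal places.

H(P,Q) = −Σ p·ln q.
  −0.24·ln(0.03) = 0.84157
  −0.57·ln(0.05) = 1.70757
  −0.01·ln(0.63) = 0.00462
  −0.18·ln(0.29) = 0.22282
H(P,Q) = 2.7766 nats.

2.7766 nats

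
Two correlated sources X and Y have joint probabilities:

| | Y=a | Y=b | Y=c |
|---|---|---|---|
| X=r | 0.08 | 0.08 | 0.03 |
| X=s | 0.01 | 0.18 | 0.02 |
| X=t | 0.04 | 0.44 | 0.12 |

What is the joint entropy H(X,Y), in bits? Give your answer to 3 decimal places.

H(X,Y) = −Σ p(x,y)·log₂ p(x,y) over all 9 cells.
  cell (r,a): −0.08·log₂0.08 = 0.2915
  cell (r,b): −0.08·log₂0.08 = 0.2915
  cell (r,c): −0.03·log₂0.03 = 0.1518
  cell (s,a): −0.01·log₂0.01 = 0.0664
  cell (s,b): −0.18·log₂0.18 = 0.4453
  cell (s,c): −0.02·log₂0.02 = 0.1129
  cell (t,a): −0.04·log₂0.04 = 0.1858
  cell (t,b): −0.44·log₂0.44 = 0.5211
  cell (t,c): −0.12·log₂0.12 = 0.3671
Sum = 2.433 bits.

2.433 bits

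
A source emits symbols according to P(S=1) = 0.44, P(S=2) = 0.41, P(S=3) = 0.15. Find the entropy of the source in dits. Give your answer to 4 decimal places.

0.4392 dits

H(S) = −Σ p·log₁₀ p.
  −(0.44)·log₁₀(0.44) = 0.15688
  −(0.41)·log₁₀(0.41) = 0.15876
  −(0.15)·log₁₀(0.15) = 0.12359
Sum: 0.15688 + 0.15876 + 0.12359 = 0.4392 dits.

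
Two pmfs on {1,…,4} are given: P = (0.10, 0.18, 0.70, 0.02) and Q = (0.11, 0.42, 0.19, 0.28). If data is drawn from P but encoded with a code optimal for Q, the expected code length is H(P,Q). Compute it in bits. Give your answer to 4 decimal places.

2.2576 bits

H(P,Q) = −Σ p·log₂ q.
  −0.10·log₂(0.11) = 0.31844
  −0.18·log₂(0.42) = 0.22528
  −0.70·log₂(0.19) = 1.67715
  −0.02·log₂(0.28) = 0.03673
H(P,Q) = 2.2576 bits.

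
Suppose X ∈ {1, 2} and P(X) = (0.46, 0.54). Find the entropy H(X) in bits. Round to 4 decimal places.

0.9954 bits

H(X) = −Σ p·log₂ p.
  −(0.46)·log₂(0.46) = 0.51534
  −(0.54)·log₂(0.54) = 0.48004
Sum: 0.51534 + 0.48004 = 0.9954 bits.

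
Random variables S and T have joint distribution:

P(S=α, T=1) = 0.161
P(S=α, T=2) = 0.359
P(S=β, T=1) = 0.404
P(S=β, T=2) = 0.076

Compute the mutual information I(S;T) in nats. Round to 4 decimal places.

0.1532 nats

Marginals: p(S) = (0.5200, 0.4800), p(T) = (0.5650, 0.4350).
I(S;T) = Σ p(x,y)·ln[p(x,y)/(p(x)p(y))].
  (α,1): 0.161·ln(0.5480) = -0.09684
  (α,2): 0.359·ln(1.5871) = 0.16582
  (β,1): 0.404·ln(1.4897) = 0.16102
  (β,2): 0.076·ln(0.3640) = -0.07681
Sum = 0.1532 nats.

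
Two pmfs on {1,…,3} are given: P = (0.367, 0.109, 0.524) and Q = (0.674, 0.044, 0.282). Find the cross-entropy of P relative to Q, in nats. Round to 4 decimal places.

1.1486 nats

H(P,Q) = −Σ p·ln q.
  −0.367·ln(0.674) = 0.14479
  −0.109·ln(0.044) = 0.34047
  −0.524·ln(0.282) = 0.66330
H(P,Q) = 1.1486 nats.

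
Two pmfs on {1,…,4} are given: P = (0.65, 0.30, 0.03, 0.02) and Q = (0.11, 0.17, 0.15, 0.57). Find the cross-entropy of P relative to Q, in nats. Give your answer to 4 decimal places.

2.0345 nats

H(P,Q) = −Σ p·ln q.
  −0.65·ln(0.11) = 1.43473
  −0.30·ln(0.17) = 0.53159
  −0.03·ln(0.15) = 0.05691
  −0.02·ln(0.57) = 0.01124
H(P,Q) = 2.0345 nats.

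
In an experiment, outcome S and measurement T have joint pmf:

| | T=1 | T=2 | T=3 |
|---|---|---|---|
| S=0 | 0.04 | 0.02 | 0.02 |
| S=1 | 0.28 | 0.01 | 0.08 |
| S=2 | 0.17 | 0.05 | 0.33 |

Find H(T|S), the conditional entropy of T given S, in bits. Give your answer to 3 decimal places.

1.166 bits

Marginals: p(S) = (0.0800, 0.3700, 0.5500), p(T) = (0.4900, 0.0800, 0.4300).
H(T|S) = Σ p(S) · H(T|S=·).
  S=0: p=0.0800, H(T|S=0) = 1.5000
  S=1: p=0.3700, H(T|S=1) = 0.9228
  S=2: p=0.5500, H(T|S=2) = 1.2802
Weighted sum = 1.166 bits.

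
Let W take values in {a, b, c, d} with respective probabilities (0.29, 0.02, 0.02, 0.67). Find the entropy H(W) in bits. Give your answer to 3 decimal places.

H(W) = −Σ p·log₂ p.
  −(0.29)·log₂(0.29) = 0.5179
  −(0.02)·log₂(0.02) = 0.1129
  −(0.02)·log₂(0.02) = 0.1129
  −(0.67)·log₂(0.67) = 0.3871
Sum: 0.5179 + 0.1129 + 0.1129 + 0.3871 = 1.131 bits.

1.131 bits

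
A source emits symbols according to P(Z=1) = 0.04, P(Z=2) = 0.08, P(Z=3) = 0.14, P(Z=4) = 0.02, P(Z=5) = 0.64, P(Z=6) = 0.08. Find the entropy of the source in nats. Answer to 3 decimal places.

H(Z) = −Σ p·ln p.
  −(0.04)·ln(0.04) = 0.1288
  −(0.08)·ln(0.08) = 0.2021
  −(0.14)·ln(0.14) = 0.2753
  −(0.02)·ln(0.02) = 0.0782
  −(0.64)·ln(0.64) = 0.2856
  −(0.08)·ln(0.08) = 0.2021
Sum: 0.1288 + 0.2021 + 0.2753 + 0.0782 + 0.2856 + 0.2021 = 1.172 nats.

1.172 nats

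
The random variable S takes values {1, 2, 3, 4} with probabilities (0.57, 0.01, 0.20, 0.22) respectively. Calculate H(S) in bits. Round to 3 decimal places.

1.474 bits

H(S) = −Σ p·log₂ p.
  −(0.57)·log₂(0.57) = 0.4623
  −(0.01)·log₂(0.01) = 0.0664
  −(0.20)·log₂(0.20) = 0.4644
  −(0.22)·log₂(0.22) = 0.4806
Sum: 0.4623 + 0.0664 + 0.4644 + 0.4806 = 1.474 bits.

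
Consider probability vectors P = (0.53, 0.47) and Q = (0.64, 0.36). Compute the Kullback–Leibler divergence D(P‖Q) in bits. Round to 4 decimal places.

D(P‖Q) = Σ p·log₂(p/q).
  0.53·log₂(0.53/0.64) = -0.14420
  0.47·log₂(0.47/0.36) = 0.18079
D(P‖Q) = 0.0366 bits.

0.0366 bits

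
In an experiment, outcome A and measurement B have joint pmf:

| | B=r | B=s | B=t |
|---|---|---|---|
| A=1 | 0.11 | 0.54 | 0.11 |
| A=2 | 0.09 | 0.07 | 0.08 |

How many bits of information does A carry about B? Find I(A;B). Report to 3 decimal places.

Marginals: p(A) = (0.7600, 0.2400), p(B) = (0.2000, 0.6100, 0.1900).
I(A;B) = H(A) + H(B) − H(A,B).
H(A) = 0.7950, H(B) = 1.3546, H(A,B) = 2.0533.
I(A;B) = 0.7950 + 1.3546 − 2.0533 = 0.096 bits.

0.096 bits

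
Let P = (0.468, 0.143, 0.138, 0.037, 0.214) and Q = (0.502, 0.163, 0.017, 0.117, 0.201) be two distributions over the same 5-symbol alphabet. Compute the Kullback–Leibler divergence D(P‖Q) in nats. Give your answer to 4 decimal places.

0.2083 nats

D(P‖Q) = Σ p·ln(p/q).
  0.468·ln(0.468/0.502) = -0.03282
  0.143·ln(0.143/0.163) = -0.01872
  0.138·ln(0.138/0.017) = 0.28898
  0.037·ln(0.037/0.117) = -0.04260
  0.214·ln(0.214/0.201) = 0.01341
D(P‖Q) = 0.2083 nats.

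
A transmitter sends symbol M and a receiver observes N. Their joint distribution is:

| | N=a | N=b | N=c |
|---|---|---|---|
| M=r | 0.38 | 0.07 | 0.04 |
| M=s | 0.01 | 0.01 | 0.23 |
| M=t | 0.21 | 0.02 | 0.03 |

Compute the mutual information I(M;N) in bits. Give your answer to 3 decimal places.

Marginals: p(M) = (0.4900, 0.2500, 0.2600), p(N) = (0.6000, 0.1000, 0.3000).
I(M;N) = Σ p(x,y)·log₂[p(x,y)/(p(x)p(y))].
  (r,a): 0.38·log₂(1.2925) = 0.1407
  (r,b): 0.07·log₂(1.4286) = 0.0360
  (r,c): 0.04·log₂(0.2721) = -0.0751
  (s,a): 0.01·log₂(0.0667) = -0.0391
  (s,b): 0.01·log₂(0.4000) = -0.0132
  (s,c): 0.23·log₂(3.0667) = 0.3718
  (t,a): 0.21·log₂(1.3462) = 0.0901
  (t,b): 0.02·log₂(0.7692) = -0.0076
  (t,c): 0.03·log₂(0.3846) = -0.0414
Sum = 0.462 bits.

0.462 bits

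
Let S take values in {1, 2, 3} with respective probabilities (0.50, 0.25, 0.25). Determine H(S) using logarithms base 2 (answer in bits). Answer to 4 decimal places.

H(S) = −Σ p·log₂ p.
  −(0.50)·log₂(0.50) = 0.50000
  −(0.25)·log₂(0.25) = 0.50000
  −(0.25)·log₂(0.25) = 0.50000
Sum: 0.50000 + 0.50000 + 0.50000 = 1.5000 bits.

1.5000 bits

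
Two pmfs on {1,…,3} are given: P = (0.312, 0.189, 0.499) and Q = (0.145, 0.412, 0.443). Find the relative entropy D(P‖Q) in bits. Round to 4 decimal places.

0.2181 bits

D(P‖Q) = Σ p·log₂(p/q).
  0.312·log₂(0.312/0.145) = 0.34491
  0.189·log₂(0.189/0.412) = -0.21248
  0.499·log₂(0.499/0.443) = 0.08569
D(P‖Q) = 0.2181 bits.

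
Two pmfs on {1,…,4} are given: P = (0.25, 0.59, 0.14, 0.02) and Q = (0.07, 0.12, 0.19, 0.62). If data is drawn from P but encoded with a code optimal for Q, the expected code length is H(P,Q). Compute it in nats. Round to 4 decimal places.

H(P,Q) = −Σ p·ln q.
  −0.25·ln(0.07) = 0.66482
  −0.59·ln(0.12) = 1.25096
  −0.14·ln(0.19) = 0.23250
  −0.02·ln(0.62) = 0.00956
H(P,Q) = 2.1578 nats.

2.1578 nats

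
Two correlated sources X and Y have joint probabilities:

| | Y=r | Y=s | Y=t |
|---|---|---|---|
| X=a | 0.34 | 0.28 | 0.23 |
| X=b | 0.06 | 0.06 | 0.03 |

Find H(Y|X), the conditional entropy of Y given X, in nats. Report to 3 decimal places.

1.081 nats

Marginals: p(X) = (0.8500, 0.1500), p(Y) = (0.4000, 0.3400, 0.2600).
H(Y|X) = Σ p(X) · H(Y|X=·).
  X=a: p=0.8500, H(Y|X=a) = 1.0860
  X=b: p=0.1500, H(Y|X=b) = 1.0549
Weighted sum = 1.081 nats.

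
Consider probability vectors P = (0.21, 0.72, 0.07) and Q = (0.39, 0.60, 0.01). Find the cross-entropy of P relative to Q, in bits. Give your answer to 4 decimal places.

1.2810 bits

H(P,Q) = −Σ p·log₂ q.
  −0.21·log₂(0.39) = 0.28528
  −0.72·log₂(0.60) = 0.53062
  −0.07·log₂(0.01) = 0.46507
H(P,Q) = 1.2810 bits.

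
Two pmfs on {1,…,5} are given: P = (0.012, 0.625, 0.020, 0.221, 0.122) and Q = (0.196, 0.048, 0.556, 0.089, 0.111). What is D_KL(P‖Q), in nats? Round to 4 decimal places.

1.7166 nats

D(P‖Q) = Σ p·ln(p/q).
  0.012·ln(0.012/0.196) = -0.03352
  0.625·ln(0.625/0.048) = 1.60409
  0.020·ln(0.020/0.556) = -0.06650
  0.221·ln(0.221/0.089) = 0.20101
  0.122·ln(0.122/0.111) = 0.01153
D(P‖Q) = 1.7166 nats.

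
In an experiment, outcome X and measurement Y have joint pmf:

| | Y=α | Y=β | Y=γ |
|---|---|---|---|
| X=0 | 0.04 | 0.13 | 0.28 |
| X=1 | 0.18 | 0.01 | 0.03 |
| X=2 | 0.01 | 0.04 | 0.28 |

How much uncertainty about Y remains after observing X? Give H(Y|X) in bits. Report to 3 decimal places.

Marginals: p(X) = (0.4500, 0.2200, 0.3300), p(Y) = (0.2300, 0.1800, 0.5900).
H(Y|X) = Σ p(X) · H(Y|X=·).
  X=0: p=0.4500, H(Y|X=0) = 1.2538
  X=1: p=0.2200, H(Y|X=1) = 0.8315
  X=2: p=0.3300, H(Y|X=2) = 0.7230
Weighted sum = 0.986 bits.

0.986 bits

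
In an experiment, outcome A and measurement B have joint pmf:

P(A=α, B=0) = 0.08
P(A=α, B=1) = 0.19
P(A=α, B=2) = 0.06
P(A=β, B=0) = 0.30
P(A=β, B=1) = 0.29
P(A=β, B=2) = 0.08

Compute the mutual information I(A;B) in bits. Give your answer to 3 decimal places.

0.030 bits

Marginals: p(A) = (0.3300, 0.6700), p(B) = (0.3800, 0.4800, 0.1400).
I(A;B) = Σ p(x,y)·log₂[p(x,y)/(p(x)p(y))].
  (α,0): 0.08·log₂(0.6380) = -0.0519
  (α,1): 0.19·log₂(1.1995) = 0.0499
  (α,2): 0.06·log₂(1.2987) = 0.0226
  (β,0): 0.30·log₂(1.1783) = 0.0710
  (β,1): 0.29·log₂(0.9017) = -0.0433
  (β,2): 0.08·log₂(0.8529) = -0.0184
Sum = 0.030 bits.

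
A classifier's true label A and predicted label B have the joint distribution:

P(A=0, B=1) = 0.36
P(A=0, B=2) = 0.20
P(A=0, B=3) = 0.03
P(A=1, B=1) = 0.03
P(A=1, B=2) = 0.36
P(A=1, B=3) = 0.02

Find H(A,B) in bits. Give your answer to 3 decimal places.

1.942 bits

H(A,B) = −Σ p(x,y)·log₂ p(x,y) over all 6 cells.
  cell (0,1): −0.36·log₂0.36 = 0.5306
  cell (0,2): −0.20·log₂0.20 = 0.4644
  cell (0,3): −0.03·log₂0.03 = 0.1518
  cell (1,1): −0.03·log₂0.03 = 0.1518
  cell (1,2): −0.36·log₂0.36 = 0.5306
  cell (1,3): −0.02·log₂0.02 = 0.1129
Sum = 1.942 bits.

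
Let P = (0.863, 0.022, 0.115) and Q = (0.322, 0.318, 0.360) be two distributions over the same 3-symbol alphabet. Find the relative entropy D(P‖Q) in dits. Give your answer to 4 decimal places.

D(P‖Q) = Σ p·log₁₀(p/q).
  0.863·log₁₀(0.863/0.322) = 0.36950
  0.022·log₁₀(0.022/0.318) = -0.02552
  0.115·log₁₀(0.115/0.360) = -0.05699
D(P‖Q) = 0.2870 dits.

0.2870 dits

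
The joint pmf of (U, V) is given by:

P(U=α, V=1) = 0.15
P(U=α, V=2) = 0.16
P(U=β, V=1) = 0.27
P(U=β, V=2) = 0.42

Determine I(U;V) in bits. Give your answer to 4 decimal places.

0.0054 bits

Marginals: p(U) = (0.3100, 0.6900), p(V) = (0.4200, 0.5800).
I(U;V) = Σ p(x,y)·log₂[p(x,y)/(p(x)p(y))].
  (α,1): 0.15·log₂(1.1521) = 0.03063
  (α,2): 0.16·log₂(0.8899) = -0.02693
  (β,1): 0.27·log₂(0.9317) = -0.02757
  (β,2): 0.42·log₂(1.0495) = 0.02926
Sum = 0.0054 bits.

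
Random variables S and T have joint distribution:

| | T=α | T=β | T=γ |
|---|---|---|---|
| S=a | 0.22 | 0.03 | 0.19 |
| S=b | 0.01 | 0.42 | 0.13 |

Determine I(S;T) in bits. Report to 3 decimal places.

0.459 bits

Marginals: p(S) = (0.4400, 0.5600), p(T) = (0.2300, 0.4500, 0.3200).
I(S;T) = H(S) + H(T) − H(S,T).
H(S) = 0.9896, H(T) = 1.5321, H(S,T) = 2.0623.
I(S;T) = 0.9896 + 1.5321 − 2.0623 = 0.459 bits.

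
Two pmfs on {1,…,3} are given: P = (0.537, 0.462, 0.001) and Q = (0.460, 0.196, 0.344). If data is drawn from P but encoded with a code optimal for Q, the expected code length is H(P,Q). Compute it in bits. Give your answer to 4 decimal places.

H(P,Q) = −Σ p·log₂ q.
  −0.537·log₂(0.460) = 0.60160
  −0.462·log₂(0.196) = 1.08620
  −0.001·log₂(0.344) = 0.00154
H(P,Q) = 1.6893 bits.

1.6893 bits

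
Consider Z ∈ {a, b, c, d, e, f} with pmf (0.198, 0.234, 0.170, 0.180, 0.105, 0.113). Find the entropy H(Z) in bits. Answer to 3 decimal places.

2.530 bits

H(Z) = −Σ p·log₂ p.
  −(0.198)·log₂(0.198) = 0.4626
  −(0.234)·log₂(0.234) = 0.4903
  −(0.170)·log₂(0.170) = 0.4346
  −(0.180)·log₂(0.180) = 0.4453
  −(0.105)·log₂(0.105) = 0.3414
  −(0.113)·log₂(0.113) = 0.3555
Sum: 0.4626 + 0.4903 + 0.4346 + 0.4453 + 0.3414 + 0.3555 = 2.530 bits.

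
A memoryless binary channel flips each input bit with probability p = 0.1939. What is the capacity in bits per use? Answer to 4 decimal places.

Binary symmetric channel: C = 1 − h₂(ε) where h₂ is the binary entropy function.
h₂(0.1939) = −0.1939·log₂0.1939 − 0.8061·log₂0.8061 = 0.7096.
C = 1 − 0.7096 = 0.2904 bits per channel use.

0.2904 bits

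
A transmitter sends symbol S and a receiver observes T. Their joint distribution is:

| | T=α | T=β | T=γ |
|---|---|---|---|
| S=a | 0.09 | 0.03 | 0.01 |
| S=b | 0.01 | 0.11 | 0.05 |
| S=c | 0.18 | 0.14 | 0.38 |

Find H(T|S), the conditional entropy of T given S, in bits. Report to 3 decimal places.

1.359 bits

Chain rule: H(T|S) = H(S,T) − H(S).
Marginals: p(S) = (0.1300, 0.1700, 0.7000), p(T) = (0.2800, 0.2800, 0.4400).
H(S,T) = 2.5366 bits; H(S) = 1.1774 bits.
H(T|S) = 2.5366 − 1.1774 = 1.359 bits.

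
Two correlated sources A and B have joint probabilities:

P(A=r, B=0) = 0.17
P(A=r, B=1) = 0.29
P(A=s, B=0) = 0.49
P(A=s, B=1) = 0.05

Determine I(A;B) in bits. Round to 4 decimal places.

0.2473 bits

Marginals: p(A) = (0.4600, 0.5400), p(B) = (0.6600, 0.3400).
I(A;B) = Σ p(x,y)·log₂[p(x,y)/(p(x)p(y))].
  (r,0): 0.17·log₂(0.5599) = -0.14223
  (r,1): 0.29·log₂(1.8542) = 0.25834
  (s,0): 0.49·log₂(1.3749) = 0.22505
  (s,1): 0.05·log₂(0.2723) = -0.09383
Sum = 0.2473 bits.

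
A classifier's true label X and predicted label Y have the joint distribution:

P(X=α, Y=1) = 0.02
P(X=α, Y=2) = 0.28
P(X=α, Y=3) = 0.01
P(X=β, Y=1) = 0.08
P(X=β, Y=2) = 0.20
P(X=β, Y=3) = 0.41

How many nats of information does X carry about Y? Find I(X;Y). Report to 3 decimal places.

Marginals: p(X) = (0.3100, 0.6900), p(Y) = (0.1000, 0.4800, 0.4200).
I(X;Y) = H(X) + H(Y) − H(X,Y).
H(X) = 0.6191, H(Y) = 0.9469, H(X,Y) = 1.3702.
I(X;Y) = 0.6191 + 0.9469 − 1.3702 = 0.196 nats.

0.196 nats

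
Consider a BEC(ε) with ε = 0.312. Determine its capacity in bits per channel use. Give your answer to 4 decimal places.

Binary erasure channel: capacity C = 1 − ε.
C = 1 − 0.312 = 0.6880 bits per channel use.

0.6880 bits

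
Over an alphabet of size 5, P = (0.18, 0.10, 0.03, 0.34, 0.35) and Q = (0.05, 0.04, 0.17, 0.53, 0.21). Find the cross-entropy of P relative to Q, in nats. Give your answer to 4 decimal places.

H(P,Q) = −Σ p·ln q.
  −0.18·ln(0.05) = 0.53923
  −0.10·ln(0.04) = 0.32189
  −0.03·ln(0.17) = 0.05316
  −0.34·ln(0.53) = 0.21586
  −0.35·ln(0.21) = 0.54623
H(P,Q) = 1.6764 nats.

1.6764 nats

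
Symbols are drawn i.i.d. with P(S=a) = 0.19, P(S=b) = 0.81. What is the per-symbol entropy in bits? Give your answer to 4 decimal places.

H(S) = −Σ p·log₂ p.
  −(0.19)·log₂(0.19) = 0.45523
  −(0.81)·log₂(0.81) = 0.24625
Sum: 0.45523 + 0.24625 = 0.7015 bits.

0.7015 bits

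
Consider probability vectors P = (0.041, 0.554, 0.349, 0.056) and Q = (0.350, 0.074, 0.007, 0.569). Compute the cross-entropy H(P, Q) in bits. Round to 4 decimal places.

H(P,Q) = −Σ p·log₂ q.
  −0.041·log₂(0.350) = 0.06210
  −0.554·log₂(0.074) = 2.08101
  −0.349·log₂(0.007) = 2.49829
  −0.056·log₂(0.569) = 0.04556
H(P,Q) = 4.6870 bits.

4.6870 bits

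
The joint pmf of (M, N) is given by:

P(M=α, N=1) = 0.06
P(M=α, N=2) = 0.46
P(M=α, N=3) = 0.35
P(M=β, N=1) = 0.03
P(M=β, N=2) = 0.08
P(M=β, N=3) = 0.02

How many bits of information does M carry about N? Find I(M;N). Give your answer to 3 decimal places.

Marginals: p(M) = (0.8700, 0.1300), p(N) = (0.0900, 0.5400, 0.3700).
I(M;N) = Σ p(x,y)·log₂[p(x,y)/(p(x)p(y))].
  (α,1): 0.06·log₂(0.7663) = -0.0230
  (α,2): 0.46·log₂(0.9791) = -0.0140
  (α,3): 0.35·log₂(1.0873) = 0.0423
  (β,1): 0.03·log₂(2.5641) = 0.0408
  (β,2): 0.08·log₂(1.1396) = 0.0151
  (β,3): 0.02·log₂(0.4158) = -0.0253
Sum = 0.036 bits.

0.036 bits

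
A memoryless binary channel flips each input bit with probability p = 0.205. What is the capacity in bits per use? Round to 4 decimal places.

0.2682 bits

Binary symmetric channel: C = 1 − h₂(ε) where h₂ is the binary entropy function.
h₂(0.205) = −0.205·log₂0.205 − 0.795·log₂0.795 = 0.7318.
C = 1 − 0.7318 = 0.2682 bits per channel use.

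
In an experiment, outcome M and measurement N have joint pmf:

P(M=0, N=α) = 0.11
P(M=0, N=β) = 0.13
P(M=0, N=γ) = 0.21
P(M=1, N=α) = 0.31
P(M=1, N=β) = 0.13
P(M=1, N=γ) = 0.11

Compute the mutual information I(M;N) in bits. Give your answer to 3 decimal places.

0.087 bits

Marginals: p(M) = (0.4500, 0.5500), p(N) = (0.4200, 0.2600, 0.3200).
I(M;N) = H(M) + H(N) − H(M,N).
H(M) = 0.9928, H(N) = 1.5570, H(M,N) = 2.4625.
I(M;N) = 0.9928 + 1.5570 − 2.4625 = 0.087 bits.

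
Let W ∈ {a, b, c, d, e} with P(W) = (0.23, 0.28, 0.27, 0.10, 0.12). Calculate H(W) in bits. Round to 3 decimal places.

H(W) = −Σ p·log₂ p.
  −(0.23)·log₂(0.23) = 0.4877
  −(0.28)·log₂(0.28) = 0.5142
  −(0.27)·log₂(0.27) = 0.5100
  −(0.10)·log₂(0.10) = 0.3322
  −(0.12)·log₂(0.12) = 0.3671
Sum: 0.4877 + 0.5142 + 0.5100 + 0.3322 + 0.3671 = 2.211 bits.

2.211 bits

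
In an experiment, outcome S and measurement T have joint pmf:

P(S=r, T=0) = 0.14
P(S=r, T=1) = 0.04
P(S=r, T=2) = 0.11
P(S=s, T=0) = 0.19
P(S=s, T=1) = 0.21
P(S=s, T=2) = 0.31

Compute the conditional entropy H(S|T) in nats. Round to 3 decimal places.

0.576 nats

Chain rule: H(S|T) = H(S,T) − H(T).
Marginals: p(S) = (0.2900, 0.7100), p(T) = (0.3300, 0.2500, 0.4200).
H(S,T) = 1.6532 nats; H(T) = 1.0768 nats.
H(S|T) = 1.6532 − 1.0768 = 0.576 nats.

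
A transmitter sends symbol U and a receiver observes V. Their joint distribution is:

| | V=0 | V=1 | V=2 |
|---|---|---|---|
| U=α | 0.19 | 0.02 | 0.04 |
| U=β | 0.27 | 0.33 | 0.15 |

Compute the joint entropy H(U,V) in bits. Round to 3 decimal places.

2.202 bits

H(U,V) = −Σ p(x,y)·log₂ p(x,y) over all 6 cells.
  cell (α,0): −0.19·log₂0.19 = 0.4552
  cell (α,1): −0.02·log₂0.02 = 0.1129
  cell (α,2): −0.04·log₂0.04 = 0.1858
  cell (β,0): −0.27·log₂0.27 = 0.5100
  cell (β,1): −0.33·log₂0.33 = 0.5278
  cell (β,2): −0.15·log₂0.15 = 0.4105
Sum = 2.202 bits.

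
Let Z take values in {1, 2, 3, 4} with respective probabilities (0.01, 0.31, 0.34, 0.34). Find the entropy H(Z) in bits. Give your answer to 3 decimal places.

1.649 bits

H(Z) = −Σ p·log₂ p.
  −(0.01)·log₂(0.01) = 0.0664
  −(0.31)·log₂(0.31) = 0.5238
  −(0.34)·log₂(0.34) = 0.5292
  −(0.34)·log₂(0.34) = 0.5292
Sum: 0.0664 + 0.5238 + 0.5292 + 0.5292 = 1.649 bits.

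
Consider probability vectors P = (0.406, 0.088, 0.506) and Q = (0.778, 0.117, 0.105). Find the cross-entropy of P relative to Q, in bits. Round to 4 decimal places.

2.0647 bits

H(P,Q) = −Σ p·log₂ q.
  −0.406·log₂(0.778) = 0.14704
  −0.088·log₂(0.117) = 0.27240
  −0.506·log₂(0.105) = 1.64528
H(P,Q) = 2.0647 bits.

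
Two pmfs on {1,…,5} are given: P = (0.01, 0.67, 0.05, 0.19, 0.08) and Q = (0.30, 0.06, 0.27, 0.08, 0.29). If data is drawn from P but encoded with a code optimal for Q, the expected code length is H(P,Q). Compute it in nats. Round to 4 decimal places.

H(P,Q) = −Σ p·ln q.
  −0.01·ln(0.30) = 0.01204
  −0.67·ln(0.06) = 1.88499
  −0.05·ln(0.27) = 0.06547
  −0.19·ln(0.08) = 0.47989
  −0.08·ln(0.29) = 0.09903
H(P,Q) = 2.5414 nats.

2.5414 nats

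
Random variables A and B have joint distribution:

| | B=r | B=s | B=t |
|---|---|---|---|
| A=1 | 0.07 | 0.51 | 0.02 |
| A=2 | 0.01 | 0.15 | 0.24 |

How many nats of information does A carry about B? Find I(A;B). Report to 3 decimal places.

Marginals: p(A) = (0.6000, 0.4000), p(B) = (0.0800, 0.6600, 0.2600).
I(A;B) = Σ p(x,y)·ln[p(x,y)/(p(x)p(y))].
  (1,r): 0.07·ln(1.4583) = 0.0264
  (1,s): 0.51·ln(1.2879) = 0.1290
  (1,t): 0.02·ln(0.1282) = -0.0411
  (2,r): 0.01·ln(0.3125) = -0.0116
  (2,s): 0.15·ln(0.5682) = -0.0848
  (2,t): 0.24·ln(2.3077) = 0.2007
Sum = 0.219 nats.

0.219 nats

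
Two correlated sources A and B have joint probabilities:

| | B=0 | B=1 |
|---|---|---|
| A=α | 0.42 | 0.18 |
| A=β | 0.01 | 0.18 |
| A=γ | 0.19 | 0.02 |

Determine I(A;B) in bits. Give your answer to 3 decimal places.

0.277 bits

Marginals: p(A) = (0.6000, 0.1900, 0.2100), p(B) = (0.6200, 0.3800).
I(A;B) = Σ p(x,y)·log₂[p(x,y)/(p(x)p(y))].
  (α,0): 0.42·log₂(1.1290) = 0.0735
  (α,1): 0.18·log₂(0.7895) = -0.0614
  (β,0): 0.01·log₂(0.0849) = -0.0356
  (β,1): 0.18·log₂(2.4931) = 0.2372
  (γ,0): 0.19·log₂(1.4593) = 0.1036
  (γ,1): 0.02·log₂(0.2506) = -0.0399
Sum = 0.277 bits.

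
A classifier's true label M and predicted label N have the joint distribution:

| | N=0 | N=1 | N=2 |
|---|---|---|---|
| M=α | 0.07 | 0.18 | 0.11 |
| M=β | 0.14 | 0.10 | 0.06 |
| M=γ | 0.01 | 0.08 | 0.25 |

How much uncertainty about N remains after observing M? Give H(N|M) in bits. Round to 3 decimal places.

1.314 bits

Chain rule: H(N|M) = H(M,N) − H(M).
Marginals: p(M) = (0.3600, 0.3000, 0.3400), p(N) = (0.2200, 0.3600, 0.4200).
H(M,N) = 2.8949 bits; H(M) = 1.5809 bits.
H(N|M) = 2.8949 − 1.5809 = 1.314 bits.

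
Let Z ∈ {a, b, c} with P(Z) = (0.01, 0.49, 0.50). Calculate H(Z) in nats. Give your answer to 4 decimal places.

0.7422 nats

H(Z) = −Σ p·ln p.
  −(0.01)·ln(0.01) = 0.04605
  −(0.49)·ln(0.49) = 0.34954
  −(0.50)·ln(0.50) = 0.34657
Sum: 0.04605 + 0.34954 + 0.34657 = 0.7422 nats.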